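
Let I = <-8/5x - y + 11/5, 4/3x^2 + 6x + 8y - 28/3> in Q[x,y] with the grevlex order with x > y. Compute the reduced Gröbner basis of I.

This is the nonlinear analogue of row-reducing a linear system.

f_1 = -8/5x - y + 11/5, LT = x.
f_2 = 4/3x^2 + 6x + 8y - 28/3, LT = x^2.

S(f_1,f_2): lcm = x^2. S = 5/8xy - 47/8x - 6y + 7.
  leading term xy: subtract (-25/64y)·f_1 from 5/8xy - 47/8x - 6y + 7 → -25/64y^2 - 47/8x - 329/64y + 7
  leading term y^2: no divisor's leading term divides it; move -25/64y^2 to the remainder.
  leading term x: subtract (235/64)·f_1 from -47/8x - 329/64y + 7 → -47/32y - 69/64
  leading term y: no divisor's leading term divides it; move -47/32y to the remainder.
  leading term 1: no divisor's leading term divides it; move -69/64 to the remainder.
  remainder -25/64y^2 - 47/32y - 69/64 ≠ 0; add g_3 = -25/64y^2 - 47/32y - 69/64 to the basis.

The other S-polynomials (S(f_1,g_3), S(f_2,g_3)) all reduce to 0 modulo the current basis, so we have a Gröbner basis.
Inter-reduce: drop elements whose leading term is divisible by another's, tail-reduce, and make monic.

G = {y^2 + 94/25y + 69/25, x + 5/8y - 11/8}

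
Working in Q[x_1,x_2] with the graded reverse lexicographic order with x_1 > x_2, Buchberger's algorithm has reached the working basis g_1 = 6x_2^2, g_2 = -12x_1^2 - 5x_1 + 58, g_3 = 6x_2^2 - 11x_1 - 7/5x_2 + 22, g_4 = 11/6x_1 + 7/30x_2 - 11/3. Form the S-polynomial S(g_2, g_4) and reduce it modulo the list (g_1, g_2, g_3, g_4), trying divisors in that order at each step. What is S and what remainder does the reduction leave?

lcm(LM(g_2), LM(g_4)) = x_1^2.
S = (lcm/LT(g_2))·g_2 − (lcm/LT(g_4))·g_4 = -7/55x_1x_2 + 29/12x_1 - 29/6.
Reduce S modulo (g_1, g_2, g_3, g_4) in that order:
  leading term x_1x_2: subtract (-42/605x_2)·g_4 from -7/55x_1x_2 + 29/12x_1 - 29/6 → 49/3025x_2^2 + 29/12x_1 - 14/55x_2 - 29/6
  leading term x_2^2: subtract (49/18150)·g_1 from 49/3025x_2^2 + 29/12x_1 - 14/55x_2 - 29/6 → 29/12x_1 - 14/55x_2 - 29/6
  leading term x_1: subtract (29/22)·g_4 from 29/12x_1 - 14/55x_2 - 29/6 → -371/660x_2
  leading term x_2: no divisor's leading term divides it; move -371/660x_2 to the remainder.
The remainder -371/660x_2 is nonzero, so it would be added as the next basis element.

S(g_2, g_4) = -7/55x_1x_2 + 29/12x_1 - 29/6; remainder on division = -371/660x_2.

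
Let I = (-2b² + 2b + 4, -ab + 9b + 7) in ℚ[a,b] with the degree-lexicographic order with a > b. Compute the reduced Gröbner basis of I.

G = {b² - b - 2, a - 7/2b - 11/2}

This is the nonlinear analogue of row-reducing a linear system.

f_1 = -2b² + 2b + 4, LT = b².
f_2 = -ab + 9b + 7, LT = ab.

S(f_1,f_2): lcm = ab². S = -ab + 9b² - 2a + 7b.
  reduce S modulo (f_1, f_2):
  remainder -2a + 7b + 11 ≠ 0; add g_3 = -2a + 7b + 11 to the basis.

The other S-polynomials (S(f_1,g_3), S(f_2,g_3)) all reduce to 0 modulo the current basis, so we have a Gröbner basis.
Inter-reduce: drop elements whose leading term is divisible by another's, tail-reduce, and make monic.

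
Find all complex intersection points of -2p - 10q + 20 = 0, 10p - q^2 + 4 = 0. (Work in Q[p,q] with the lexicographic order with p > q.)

Compute a lex Gröbner basis by Buchberger's algorithm.
f_1 = -2p - 10q + 20, LT = p.
f_2 = 10p - q^2 + 4, LT = p.

S(f_1,f_2): lcm = p. S = 1/10q^2 + 5q - 52/5.
  leading term q^2: no divisor's leading term divides it; move 1/10q^2 to the remainder.
  leading term q: no divisor's leading term divides it; move 5q to the remainder.
  leading term 1: no divisor's leading term divides it; move -52/5 to the remainder.
  remainder 1/10q^2 + 5q - 52/5 ≠ 0; add h_3 = 1/10q^2 + 5q - 52/5 to the basis.

The other S-polynomials (S(f_1,h_3), S(f_2,h_3)) all reduce to 0 modulo the current basis, so we have a Gröbner basis.
Inter-reduce: drop elements whose leading term is divisible by another's, tail-reduce, and make monic.
Reduced Gröbner basis: {p + 5q - 10, q^2 + 50q - 104}.

Elimination: the polynomial q^2 + 50q - 104 lies in the elimination ideal for q, so q ∈ {-52, 2}. For each such q, the remaining basis elements (now univariate) give the rest of the solution.
  q = -52: the earlier basis element becomes p - 270 = 0, giving p = 270 — point (270, -52).
  q = 2: the earlier basis element becomes p = 0, giving p = 0 — point (0, 2).
Each listed point satisfies every original equation (direct substitution).

{(270, -52), (0, 2)}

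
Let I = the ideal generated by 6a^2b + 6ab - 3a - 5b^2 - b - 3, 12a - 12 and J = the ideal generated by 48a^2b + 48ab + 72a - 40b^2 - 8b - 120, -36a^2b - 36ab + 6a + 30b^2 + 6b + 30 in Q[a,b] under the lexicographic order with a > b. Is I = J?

Two ideals are equal iff their reduced Gröbner bases coincide (the reduced basis is unique for a fixed ordering).
Buchberger on the first generating set:
f_1 = 6a^2b + 6ab - 3a - 5b^2 - b - 3, LT = a^2b.
f_2 = 12a - 12, LT = a.

S(f_1,f_2): lcm = a^2b. S = 2ab - 1/2a - 5/6b^2 - 1/6b - 1/2.
  reduce S modulo (f_1, f_2):
  remainder -5/6b^2 + 11/6b - 1 ≠ 0; add g_3 = -5/6b^2 + 11/6b - 1 to the basis.

The other S-polynomials (S(f_1,g_3), S(f_2,g_3)) all reduce to 0 modulo the current basis, so we have a Gröbner basis.
Inter-reduce: drop elements whose leading term is divisible by another's, tail-reduce, and make monic.
Reduced Gröbner basis: {a - 1, b^2 - 11/5b + 6/5}.

Buchberger on the second generating set:
h_1 = 48a^2b + 48ab + 72a - 40b^2 - 8b - 120, LT = a^2b.
h_2 = -36a^2b - 36ab + 6a + 30b^2 + 6b + 30, LT = a^2b.

S(h_1,h_2): lcm = a^2b. S = 5/3a - 5/3.
  reduce S modulo (h_1, h_2):
  remainder 5/3a - 5/3 ≠ 0; add k_3 = 5/3a - 5/3 to the basis.

S(h_1,k_3): lcm = a^2b. S = 2ab + 3/2a - 5/6b^2 - 1/6b - 5/2.
  reduce S modulo (h_1, h_2, k_3):
  remainder -5/6b^2 + 11/6b - 1 ≠ 0; add k_4 = -5/6b^2 + 11/6b - 1 to the basis.

The other S-polynomials (S(h_2,k_3), S(h_1,k_4), S(h_2,k_4), S(k_3,k_4)) all reduce to 0 modulo the current basis, so we have a Gröbner basis.
Inter-reduce: drop elements whose leading term is divisible by another's, tail-reduce, and make monic.
Reduced Gröbner basis: {a - 1, b^2 - 11/5b + 6/5}.

The two bases agree; hence the ideals are identical.

Yes, the ideals are equal.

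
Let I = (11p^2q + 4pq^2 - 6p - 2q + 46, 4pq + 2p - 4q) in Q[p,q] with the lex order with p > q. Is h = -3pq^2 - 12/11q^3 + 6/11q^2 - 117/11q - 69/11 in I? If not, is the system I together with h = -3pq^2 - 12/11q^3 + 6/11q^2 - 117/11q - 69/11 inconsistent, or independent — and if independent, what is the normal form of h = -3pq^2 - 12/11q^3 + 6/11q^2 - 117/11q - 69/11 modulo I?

-3pq^2 - 12/11q^3 + 6/11q^2 - 117/11q - 69/11 lies in I (it reduces to 0).

First compute the reduced Gröbner basis of I by Buchberger's algorithm.
f_1 = 11p^2q + 4pq^2 - 6p - 2q + 46, LT = p^2q.
f_2 = 4pq + 2p - 4q, LT = pq.

S(f_1,f_2): lcm = p^2q. S = -1/2p^2 + 4/11pq^2 + pq - 6/11p - 2/11q + 46/11.
  reduce S modulo (f_1, f_2):
  remainder -1/2p^2 - 21/22p + 4/11q^2 + 7/11q + 46/11 ≠ 0; add k_3 = -1/2p^2 - 21/22p + 4/11q^2 + 7/11q + 46/11 to the basis.

S(f_1,k_3): lcm = p^2q. S = 4/11pq^2 - 21/11pq - 6/11p + 8/11q^3 + 14/11q^2 + 90/11q + 46/11.
  reduce S modulo (f_1, f_2, k_3):
  remainder 1/2p + 8/11q^3 + 18/11q^2 + 67/11q + 46/11 ≠ 0; add k_4 = 1/2p + 8/11q^3 + 18/11q^2 + 67/11q + 46/11 to the basis.

S(f_1,k_4): lcm = p^2q. S = -16/11pq^4 - 36/11pq^3 - 130/11pq^2 - 92/11pq - 6/11p - 2/11q + 46/11.
  reduce S modulo (f_1, f_2, k_3, k_4):
  remainder -16/11q^4 - 4q^3 - 152/11q^2 - 170/11q - 46/11 ≠ 0; add k_5 = -16/11q^4 - 4q^3 - 152/11q^2 - 170/11q - 46/11 to the basis.

The other S-polynomials (S(f_2,k_3), S(f_2,k_4), S(k_3,k_4), S(f_1,k_5), S(f_2,k_5), S(k_3,k_5), S(k_4,k_5)) all reduce to 0 modulo the current basis, so we have a Gröbner basis.
Inter-reduce: drop elements whose leading term is divisible by another's, tail-reduce, and make monic.
Reduced Gröbner basis: {p + 16/11q^3 + 36/11q^2 + 134/11q + 92/11, q^4 + 11/4q^3 + 19/2q^2 + 85/8q + 23/8}.
Label its elements g_1 = p + 16/11q^3 + 36/11q^2 + 134/11q + 92/11, g_2 = q^4 + 11/4q^3 + 19/2q^2 + 85/8q + 23/8.

Reduce h = -3pq^2 - 12/11q^3 + 6/11q^2 - 117/11q - 69/11 modulo G:
  leading term pq^2: subtract (-3q^2)·g_1 from -3pq^2 - 12/11q^3 + 6/11q^2 - 117/11q - 69/11 → 48/11q^5 + 108/11q^4 + 390/11q^3 + 282/11q^2 - 117/11q - 69/11
  leading term q^5: subtract (48/11q)·g_2 from 48/11q^5 + 108/11q^4 + 390/11q^3 + 282/11q^2 - 117/11q - 69/11 → -24/11q^4 - 6q^3 - 228/11q^2 - 255/11q - 69/11
  leading term q^4: subtract (-24/11)·g_2 from -24/11q^4 - 6q^3 - 228/11q^2 - 255/11q - 69/11 → 0
  normal form = 0.
Since the normal form is 0, h ∈ I.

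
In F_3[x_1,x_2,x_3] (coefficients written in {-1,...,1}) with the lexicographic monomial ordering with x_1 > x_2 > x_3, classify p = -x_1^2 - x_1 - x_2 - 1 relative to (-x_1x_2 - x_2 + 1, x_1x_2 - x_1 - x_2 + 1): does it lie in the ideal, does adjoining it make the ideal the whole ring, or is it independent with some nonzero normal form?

Adjoining -x_1^2 - x_1 - x_2 - 1 makes the ideal the whole ring: the system is inconsistent.

First compute the reduced Gröbner basis of I by Buchberger's algorithm.
f_1 = -x_1x_2 - x_2 + 1, LT = x_1x_2.
f_2 = x_1x_2 - x_1 - x_2 + 1, LT = x_1x_2.

S(f_1,f_2): lcm = x_1x_2. S = x_1 - x_2 + 1.
  leading term x_1: no divisor's leading term divides it; move x_1 to the remainder.
  leading term x_2: no divisor's leading term divides it; move -x_2 to the remainder.
  leading term 1: no divisor's leading term divides it; move 1 to the remainder.
  remainder x_1 - x_2 + 1 ≠ 0; add h_3 = x_1 - x_2 + 1 to the basis.

S(f_1,h_3): lcm = x_1x_2. S = x_2^2 - 1.
  leading term x_2^2: no divisor's leading term divides it; move x_2^2 to the remainder.
  leading term 1: no divisor's leading term divides it; move -1 to the remainder.
  remainder x_2^2 - 1 ≠ 0; add h_4 = x_2^2 - 1 to the basis.

S(f_2,h_3): lcm = x_1x_2. S = -x_1 + x_2^2 + x_2 + 1.
  leading term x_1: subtract (-1)·h_3 from -x_1 + x_2^2 + x_2 + 1 → x_2^2 - 1
  leading term x_2^2: subtract (1)·h_4 from x_2^2 - 1 → 0
  remainder 0.

S(f_1,h_4): lcm = x_1x_2^2. S = x_1 + x_2^2 - x_2.
  leading term x_1: subtract (1)·h_3 from x_1 + x_2^2 - x_2 → x_2^2 - 1
  leading term x_2^2: subtract (1)·h_4 from x_2^2 - 1 → 0
  remainder 0.

S(f_2,h_4): lcm = x_1x_2^2. S = -x_1x_2 + x_1 - x_2^2 + x_2.
  leading term x_1x_2: subtract (1)·f_1 from -x_1x_2 + x_1 - x_2^2 + x_2 → x_1 - x_2^2 - x_2 - 1
  leading term x_1: subtract (1)·h_3 from x_1 - x_2^2 - x_2 - 1 → -x_2^2 + 1
  leading term x_2^2: subtract (-1)·h_4 from -x_2^2 + 1 → 0
  remainder 0.

S(h_3,h_4): leading monomials are coprime, so the S-polynomial reduces to 0 (Buchberger's first criterion).
Every S-polynomial of the final basis reduces to 0, so we have a Gröbner basis.
Inter-reduce: drop elements whose leading term is divisible by another's, tail-reduce, and make monic.
Reduced Gröbner basis: {x_1 - x_2 + 1, x_2^2 - 1}.
Label its elements g_1 = x_1 - x_2 + 1, g_2 = x_2^2 - 1.

Reduce p = -x_1^2 - x_1 - x_2 - 1 modulo G:
  leading term x_1^2: subtract (-x_1)·g_1 from -x_1^2 - x_1 - x_2 - 1 → -x_1x_2 - x_2 - 1
  leading term x_1x_2: subtract (-x_2)·g_1 from -x_1x_2 - x_2 - 1 → -x_2^2 - 1
  leading term x_2^2: subtract (-1)·g_2 from -x_2^2 - 1 → 1
  leading term 1: no divisor's leading term divides it; move 1 to the remainder.
  normal form = 1.
The normal form is nonzero, so p ∉ I. Since p minus its normal form lies in I, I + (p) = I + (r) where r = 1; decide whether this ideal is the whole ring.
Here r = 1 is a nonzero constant, hence a unit: 1 ∈ I + (p), the Gröbner basis of I + (p) is {1}, and the enlarged system has no common solution — adjoining p is inconsistent.

Ideal membership is decidable via reduction modulo a Gröbner basis.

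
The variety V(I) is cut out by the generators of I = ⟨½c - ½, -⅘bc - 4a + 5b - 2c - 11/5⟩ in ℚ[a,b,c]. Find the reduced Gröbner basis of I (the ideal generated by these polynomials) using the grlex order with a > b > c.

f_1 = ½c - ½, LT = c.
f_2 = -⅘bc - 4a + 5b - 2c - 11/5, LT = bc.

S(f_1,f_2): lcm = bc. S = -5a + 21/4b - 5/2c - 11/4.
  leading term a: no divisor's leading term divides it; move -5a to the remainder.
  leading term b: no divisor's leading term divides it; move 21/4b to the remainder.
  leading term c: subtract (-5)·f_1 from -5/2c - 11/4 → -21/4
  leading term 1: no divisor's leading term divides it; move -21/4 to the remainder.
  remainder -5a + 21/4b - 21/4 ≠ 0; add g_3 = -5a + 21/4b - 21/4 to the basis.

The other S-polynomials (S(f_1,g_3), S(f_2,g_3)) all reduce to 0 modulo the current basis, so we have a Gröbner basis.
Inter-reduce: drop elements whose leading term is divisible by another's, tail-reduce, and make monic.

G = {a - 21/20b + 21/20, c - 1}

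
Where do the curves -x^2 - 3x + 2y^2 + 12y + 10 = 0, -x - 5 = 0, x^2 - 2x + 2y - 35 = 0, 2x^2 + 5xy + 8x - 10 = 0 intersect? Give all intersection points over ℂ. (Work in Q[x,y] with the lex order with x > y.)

{(-5, 0)}

Compute a lex Gröbner basis by Buchberger's algorithm.
f_1 = -x^2 - 3x + 2y^2 + 12y + 10, LT = x^2.
f_2 = -x - 5, LT = x.
f_3 = x^2 - 2x + 2y - 35, LT = x^2.
f_4 = 2x^2 + 5xy + 8x - 10, LT = x^2.

S(f_1,f_2): lcm = x^2. S = -2x - 2y^2 - 12y - 10.
  leading term x: subtract (2)·f_2 from -2x - 2y^2 - 12y - 10 → -2y^2 - 12y
  leading term y^2: no divisor's leading term divides it; move -2y^2 to the remainder.
  leading term y: no divisor's leading term divides it; move -12y to the remainder.
  remainder -2y^2 - 12y ≠ 0; add h_5 = -2y^2 - 12y to the basis.

S(f_1,f_3): lcm = x^2. S = 5x - 2y^2 - 14y + 25.
  leading term x: subtract (-5)·f_2 from 5x - 2y^2 - 14y + 25 → -2y^2 - 14y
  leading term y^2: subtract (1)·h_5 from -2y^2 - 14y → -2y
  leading term y: no divisor's leading term divides it; move -2y to the remainder.
  remainder -2y ≠ 0; add h_6 = -2y to the basis.

The other S-polynomials (S(f_1,f_4), S(f_2,f_3), S(f_2,f_4), S(f_3,f_4), S(f_1,h_5), S(f_2,h_5), S(f_3,h_5), S(f_4,h_5), S(f_1,h_6), S(f_2,h_6), S(f_3,h_6), S(f_4,h_6), S(h_5,h_6)) all reduce to 0 modulo the current basis, so we have a Gröbner basis.
Inter-reduce: drop elements whose leading term is divisible by another's, tail-reduce, and make monic.
Reduced Gröbner basis: {x + 5, y}.

A lex Gröbner basis eliminates variables successively. Here y depends only on y, with roots {0}; lifting each root through the earlier basis elements recovers the full solutions.
  y = 0: the earlier basis element becomes x + 5 = 0, giving x = -5 — point (-5, 0).
Substituting each solution back into the original system confirms all equations vanish.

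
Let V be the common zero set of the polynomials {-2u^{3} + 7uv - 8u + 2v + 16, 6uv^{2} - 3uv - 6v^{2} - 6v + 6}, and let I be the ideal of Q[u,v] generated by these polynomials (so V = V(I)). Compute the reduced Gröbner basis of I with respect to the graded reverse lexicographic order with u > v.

f_1 = -2u^{3} + 7uv - 8u + 2v + 16, LT = u^{3}.
f_2 = 6uv^{2} - 3uv - 6v^{2} - 6v + 6, LT = uv^{2}.

S(f_1,f_2): lcm = u^{3}v^{2}. S = \tfrac{1}{2}u^{3}v + u^{2}v^{2} - \tfrac{7}{2}uv^{3} + u^{2}v + 4uv^{2} - v^{3} - u^{2} - 8v^{2}.
  reduce S modulo (f_1, f_2):
  remainder \tfrac{3}{2}u^{2}v - \tfrac{9}{2}v^{3} - u^{2} + \tfrac{3}{2}uv - 6v^{2} - u + \tfrac{25}{2}v - 5 ≠ 0; add g_3 = \tfrac{3}{2}u^{2}v - \tfrac{9}{2}v^{3} - u^{2} + \tfrac{3}{2}uv - 6v^{2} - u + \tfrac{25}{2}v - 5 to the basis.

S(f_2,g_3): lcm = u^{2}v^{2}. S = 3v^{4} + \tfrac{1}{6}u^{2}v - 2uv^{2} + 4v^{3} - \tfrac{1}{3}uv - \tfrac{25}{3}v^{2} + u + \tfrac{10}{3}v.
  reduce S modulo (f_1, f_2, g_3):
  remainder 3v^{4} + \tfrac{9}{2}v^{3} + \tfrac{1}{9}u^{2} - \tfrac{3}{2}uv - \tfrac{29}{3}v^{2} + \tfrac{10}{9}u - \tfrac{1}{18}v + \tfrac{23}{9} ≠ 0; add g_4 = 3v^{4} + \tfrac{9}{2}v^{3} + \tfrac{1}{9}u^{2} - \tfrac{3}{2}uv - \tfrac{29}{3}v^{2} + \tfrac{10}{9}u - \tfrac{1}{18}v + \tfrac{23}{9} to the basis.

The other S-polynomials (S(f_1,g_3), S(f_1,g_4), S(f_2,g_4), S(g_3,g_4)) all reduce to 0 modulo the current basis, so we have a Gröbner basis.

G = {v^{4} + \tfrac{3}{2}v^{3} + \tfrac{1}{27}u^{2} - \tfrac{1}{2}uv - \tfrac{29}{9}v^{2} + \tfrac{10}{27}u - \tfrac{1}{54}v + \tfrac{23}{27}, u^{3} - \tfrac{7}{2}uv + 4u - v - 8, u^{2}v - 3v^{3} - \tfrac{2}{3}u^{2} + uv - 4v^{2} - \tfrac{2}{3}u + \tfrac{25}{3}v - \tfrac{10}{3}, uv^{2} - \tfrac{1}{2}uv - v^{2} - v + 1}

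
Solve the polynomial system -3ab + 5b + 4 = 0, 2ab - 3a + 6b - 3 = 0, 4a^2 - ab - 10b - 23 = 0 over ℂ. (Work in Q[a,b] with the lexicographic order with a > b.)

{(3, 1)}

Compute a lex Gröbner basis by Buchberger's algorithm.
f_1 = -3ab + 5b + 4, LT = ab.
f_2 = 2ab - 3a + 6b - 3, LT = ab.
f_3 = 4a^2 - ab - 10b - 23, LT = a^2.

S(f_1,f_2): lcm = ab. S = 3/2a - 14/3b + 1/6.
  leading term a: no divisor's leading term divides it; move 3/2a to the remainder.
  leading term b: no divisor's leading term divides it; move -14/3b to the remainder.
  leading term 1: no divisor's leading term divides it; move 1/6 to the remainder.
  remainder 3/2a - 14/3b + 1/6 ≠ 0; add h_4 = 3/2a - 14/3b + 1/6 to the basis.

S(f_1,f_3): lcm = a^2b. S = 1/4ab^2 - 5/3ab - 4/3a + 5/2b^2 + 23/4b.
  leading term ab^2: subtract (-1/12b)·f_1 from 1/4ab^2 - 5/3ab - 4/3a + 5/2b^2 + 23/4b → -5/3ab - 4/3a + 35/12b^2 + 73/12b
  leading term ab: subtract (5/9)·f_1 from -5/3ab - 4/3a + 35/12b^2 + 73/12b → -4/3a + 35/12b^2 + 119/36b - 20/9
  leading term a: subtract (-8/9)·h_4 from -4/3a + 35/12b^2 + 119/36b - 20/9 → 35/12b^2 - 91/108b - 56/27
  leading term b^2: no divisor's leading term divides it; move 35/12b^2 to the remainder.
  leading term b: no divisor's leading term divides it; move -91/108b to the remainder.
  leading term 1: no divisor's leading term divides it; move -56/27 to the remainder.
  remainder 35/12b^2 - 91/108b - 56/27 ≠ 0; add h_5 = 35/12b^2 - 91/108b - 56/27 to the basis.

S(f_2,f_3): lcm = a^2b. S = -3/2a^2 + 1/4ab^2 + 3ab - 3/2a + 5/2b^2 + 23/4b.
  leading term a^2: subtract (-3/8)·f_3 from -3/2a^2 + 1/4ab^2 + 3ab - 3/2a + 5/2b^2 + 23/4b → 1/4ab^2 + 21/8ab - 3/2a + 5/2b^2 + 2b - 69/8
  leading term ab^2: subtract (-1/12b)·f_1 from 1/4ab^2 + 21/8ab - 3/2a + 5/2b^2 + 2b - 69/8 → 21/8ab - 3/2a + 35/12b^2 + 7/3b - 69/8
  leading term ab: subtract (-7/8)·f_1 from 21/8ab - 3/2a + 35/12b^2 + 7/3b - 69/8 → -3/2a + 35/12b^2 + 161/24b - 41/8
  leading term a: subtract (-1)·h_4 from -3/2a + 35/12b^2 + 161/24b - 41/8 → 35/12b^2 + 49/24b - 119/24
  leading term b^2: subtract (1)·h_5 from 35/12b^2 + 49/24b - 119/24 → 623/216b - 623/216
  leading term b: no divisor's leading term divides it; move 623/216b to the remainder.
  leading term 1: no divisor's leading term divides it; move -623/216 to the remainder.
  remainder 623/216b - 623/216 ≠ 0; add h_6 = 623/216b - 623/216 to the basis.

The other S-polynomials (S(f_1,h_4), S(f_2,h_4), S(f_3,h_4), S(f_1,h_5), S(f_2,h_5), S(f_3,h_5), S(h_4,h_5), S(f_1,h_6), S(f_2,h_6), S(f_3,h_6), S(h_4,h_6), S(h_5,h_6)) all reduce to 0 modulo the current basis, so we have a Gröbner basis.
Inter-reduce: drop elements whose leading term is divisible by another's, tail-reduce, and make monic.
Reduced Gröbner basis: {a - 3, b - 1}.

A lex Gröbner basis eliminates variables successively. Here b - 1 depends only on b, with roots {1}; lifting each root through the earlier basis elements recovers the full solutions.
  b = 1: the earlier basis element becomes a - 3 = 0, giving a = 3 — point (3, 1).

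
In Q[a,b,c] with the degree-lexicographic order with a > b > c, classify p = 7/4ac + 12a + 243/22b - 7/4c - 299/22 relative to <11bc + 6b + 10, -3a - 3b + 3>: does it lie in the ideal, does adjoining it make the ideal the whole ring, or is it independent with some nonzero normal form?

7/4ac + 12a + 243/22b - 7/4c - 299/22 lies in I (it reduces to 0).

First compute the reduced Gröbner basis of I by Buchberger's algorithm.
f_1 = 11bc + 6b + 10, LT = bc.
f_2 = -3a - 3b + 3, LT = a.

The S-polynomials (S(f_1,f_2)) all reduce to 0 modulo the current basis, so we have a Gröbner basis.
Inter-reduce: drop elements whose leading term is divisible by another's, tail-reduce, and make monic.
Reduced Gröbner basis: {bc + 6/11b + 10/11, a + b - 1}.
Label its elements g_1 = bc + 6/11b + 10/11, g_2 = a + b - 1.

Reduce p = 7/4ac + 12a + 243/22b - 7/4c - 299/22 modulo G:
  leading term ac: subtract (7/4c)·g_2 from 7/4ac + 12a + 243/22b - 7/4c - 299/22 → -7/4bc + 12a + 243/22b - 299/22
  leading term bc: subtract (-7/4)·g_1 from -7/4bc + 12a + 243/22b - 299/22 → 12a + 12b - 12
  leading term a: subtract (12)·g_2 from 12a + 12b - 12 → 0
  normal form = 0.
Since the normal form is 0, p ∈ I.

Ideal membership is decidable via reduction modulo a Gröbner basis.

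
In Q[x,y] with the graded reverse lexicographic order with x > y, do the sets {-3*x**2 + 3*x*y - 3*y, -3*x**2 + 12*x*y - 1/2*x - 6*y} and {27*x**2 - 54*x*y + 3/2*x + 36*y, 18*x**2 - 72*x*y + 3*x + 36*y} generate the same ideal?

Equality of ideals is decidable: compute both reduced Gröbner bases (unique for the ordering) and check whether they agree.
Buchberger on the first generating set:
f_1 = -3*x**2 + 3*x*y - 3*y, LT = x**2.
f_2 = -3*x**2 + 12*x*y - 1/2*x - 6*y, LT = x**2.

S(f_1,f_2): lcm = x**2. S = 3*x*y - 1/6*x - y.
  leading term x*y: no divisor's leading term divides it; move 3*x*y to the remainder.
  leading term x: no divisor's leading term divides it; move -1/6*x to the remainder.
  leading term y: no divisor's leading term divides it; move -y to the remainder.
  remainder 3*x*y - 1/6*x - y ≠ 0; add g_3 = 3*x*y - 1/6*x - y to the basis.

S(f_1,g_3): lcm = x**2*y. S = -x*y**2 + 1/18*x**2 + 1/3*x*y + y**2.
  leading term x*y**2: subtract (-1/3*y)·g_3 from -x*y**2 + 1/18*x**2 + 1/3*x*y + y**2 → 1/18*x**2 + 5/18*x*y + 2/3*y**2
  leading term x**2: subtract (-1/54)·f_1 from 1/18*x**2 + 5/18*x*y + 2/3*y**2 → 1/3*x*y + 2/3*y**2 - 1/18*y
  leading term x*y: subtract (1/9)·g_3 from 1/3*x*y + 2/3*y**2 - 1/18*y → 2/3*y**2 + 1/54*x + 1/18*y
  leading term y**2: no divisor's leading term divides it; move 2/3*y**2 to the remainder.
  leading term x: no divisor's leading term divides it; move 1/54*x to the remainder.
  leading term y: no divisor's leading term divides it; move 1/18*y to the remainder.
  remainder 2/3*y**2 + 1/54*x + 1/18*y ≠ 0; add g_4 = 2/3*y**2 + 1/54*x + 1/18*y to the basis.

The other S-polynomials (S(f_2,g_3), S(f_1,g_4), S(f_2,g_4), S(g_3,g_4)) all reduce to 0 modulo the current basis, so we have a Gröbner basis.
Inter-reduce: drop elements whose leading term is divisible by another's, tail-reduce, and make monic.
Reduced Gröbner basis: {x**2 - 1/18*x + 2/3*y, x*y - 1/18*x - 1/3*y, y**2 + 1/36*x + 1/12*y}.

Buchberger on the second generating set:
h_1 = 27*x**2 - 54*x*y + 3/2*x + 36*y, LT = x**2.
h_2 = 18*x**2 - 72*x*y + 3*x + 36*y, LT = x**2.

S(h_1,h_2): lcm = x**2. S = 2*x*y - 1/9*x - 2/3*y.
  leading term x*y: no divisor's leading term divides it; move 2*x*y to the remainder.
  leading term x: no divisor's leading term divides it; move -1/9*x to the remainder.
  leading term y: no divisor's leading term divides it; move -2/3*y to the remainder.
  remainder 2*x*y - 1/9*x - 2/3*y ≠ 0; add k_3 = 2*x*y - 1/9*x - 2/3*y to the basis.

S(h_1,k_3): lcm = x**2*y. S = -2*x*y**2 + 1/18*x**2 + 7/18*x*y + 4/3*y**2.
  leading term x*y**2: subtract (-y)·k_3 from -2*x*y**2 + 1/18*x**2 + 7/18*x*y + 4/3*y**2 → 1/18*x**2 + 5/18*x*y + 2/3*y**2
  leading term x**2: subtract (1/486)·h_1 from 1/18*x**2 + 5/18*x*y + 2/3*y**2 → 7/18*x*y + 2/3*y**2 - 1/324*x - 2/27*y
  leading term x*y: subtract (7/36)·k_3 from 7/18*x*y + 2/3*y**2 - 1/324*x - 2/27*y → 2/3*y**2 + 1/54*x + 1/18*y
  leading term y**2: no divisor's leading term divides it; move 2/3*y**2 to the remainder.
  leading term x: no divisor's leading term divides it; move 1/54*x to the remainder.
  leading term y: no divisor's leading term divides it; move 1/18*y to the remainder.
  remainder 2/3*y**2 + 1/54*x + 1/18*y ≠ 0; add k_4 = 2/3*y**2 + 1/54*x + 1/18*y to the basis.

The other S-polynomials (S(h_2,k_3), S(h_1,k_4), S(h_2,k_4), S(k_3,k_4)) all reduce to 0 modulo the current basis, so we have a Gröbner basis.
Inter-reduce: drop elements whose leading term is divisible by another's, tail-reduce, and make monic.
Reduced Gröbner basis: {x**2 - 1/18*x + 2/3*y, x*y - 1/18*x - 1/3*y, y**2 + 1/36*x + 1/12*y}.

Same reduced basis, so the two generating sets span the same ideal.
The choice of monomial ordering does not affect the verdict — as long as both bases are computed under the same ordering, their equality decides ideal equality.

Yes, the ideals are equal.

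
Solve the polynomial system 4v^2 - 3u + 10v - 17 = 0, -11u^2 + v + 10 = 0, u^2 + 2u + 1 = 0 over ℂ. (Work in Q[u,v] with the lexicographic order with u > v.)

Compute a lex Gröbner basis by Buchberger's algorithm.
f_1 = -3u + 4v^2 + 10v - 17, LT = u.
f_2 = -11u^2 + v + 10, LT = u^2.
f_3 = u^2 + 2u + 1, LT = u^2.

S(f_1,f_2): lcm = u^2. S = -4/3uv^2 - 10/3uv + 17/3u + 1/11v + 10/11.
  reduce S modulo (f_1, f_2, f_3):
  remainder -16/9v^4 - 80/9v^3 + 4v^2 + 3749/99v - 3089/99 ≠ 0; add h_4 = -16/9v^4 - 80/9v^3 + 4v^2 + 3749/99v - 3089/99 to the basis.

S(f_1,f_3): lcm = u^2. S = -4/3uv^2 - 10/3uv + 11/3u - 1.
  reduce S modulo (f_1, f_2, f_3, h_4):
  remainder -8/3v^2 - 223/33v + 311/33 ≠ 0; add h_5 = -8/3v^2 - 223/33v + 311/33 to the basis.

S(h_4,h_5): lcm = v^4. S = 217/88v^3 + 113/88v^2 - 3749/176v + 3089/176.
  reduce S modulo (f_1, f_2, f_3, h_4, h_5):
  remainder -3591/681472v + 3591/681472 ≠ 0; add h_6 = -3591/681472v + 3591/681472 to the basis.

The other S-polynomials (S(f_2,f_3), S(f_1,h_4), S(f_2,h_4), S(f_3,h_4), S(f_1,h_5), S(f_2,h_5), S(f_3,h_5), S(f_1,h_6), S(f_2,h_6), S(f_3,h_6), S(h_4,h_6), S(h_5,h_6)) all reduce to 0 modulo the current basis, so we have a Gröbner basis.
Inter-reduce: drop elements whose leading term is divisible by another's, tail-reduce, and make monic.
Reduced Gröbner basis: {u + 1, v - 1}.

From the last basis element, v - 1 = 0, so v takes values in {1}. Each choice, substituted upward through the basis, yields the corresponding point(s) of the solution set.
  v = 1: the earlier basis element becomes u + 1 = 0, giving u = -1 — point (-1, 1).

{(-1, 1)}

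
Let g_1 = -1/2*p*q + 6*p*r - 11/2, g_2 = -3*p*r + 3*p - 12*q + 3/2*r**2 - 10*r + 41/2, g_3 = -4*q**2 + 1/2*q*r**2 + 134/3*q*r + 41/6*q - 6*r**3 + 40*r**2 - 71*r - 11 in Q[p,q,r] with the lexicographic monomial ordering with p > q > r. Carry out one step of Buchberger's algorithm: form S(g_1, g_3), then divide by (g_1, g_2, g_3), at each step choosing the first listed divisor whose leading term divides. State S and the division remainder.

lcm(LM(g_1), LM(g_3)) = p*q**2.
S = (lcm/LT(g_1))·g_1 − (lcm/LT(g_3))·g_3 = 1/8*p*q*r**2 - 5/6*p*q*r + 41/24*p*q - 3/2*p*r**3 + 10*p*r**2 - 71/4*p*r - 11/4*p + 11*q.
Reduce S modulo (g_1, g_2, g_3) in that order:
  leading term p*q*r**2: subtract (-1/4*r**2)·g_1 from 1/8*p*q*r**2 - 5/6*p*q*r + 41/24*p*q - 3/2*p*r**3 + 10*p*r**2 - 71/4*p*r - 11/4*p + 11*q → -5/6*p*q*r + 41/24*p*q + 10*p*r**2 - 71/4*p*r - 11/4*p + 11*q - 11/8*r**2
  leading term p*q*r: subtract (5/3*r)·g_1 from -5/6*p*q*r + 41/24*p*q + 10*p*r**2 - 71/4*p*r - 11/4*p + 11*q - 11/8*r**2 → 41/24*p*q - 71/4*p*r - 11/4*p + 11*q - 11/8*r**2 + 55/6*r
  leading term p*q: subtract (-41/12)·g_1 from 41/24*p*q - 71/4*p*r - 11/4*p + 11*q - 11/8*r**2 + 55/6*r → 11/4*p*r - 11/4*p + 11*q - 11/8*r**2 + 55/6*r - 451/24
  leading term p*r: subtract (-11/12)·g_2 from 11/4*p*r - 11/4*p + 11*q - 11/8*r**2 + 55/6*r - 451/24 → 0
The remainder is 0, so this S-polynomial contributes no new basis element.
An S-polynomial is built so that the two leading terms cancel; whether anything survives reduction is exactly the Gröbner-basis criterion.

S(g_1, g_3) = 1/8*p*q*r**2 - 5/6*p*q*r + 41/24*p*q - 3/2*p*r**3 + 10*p*r**2 - 71/4*p*r - 11/4*p + 11*q; remainder on division = 0.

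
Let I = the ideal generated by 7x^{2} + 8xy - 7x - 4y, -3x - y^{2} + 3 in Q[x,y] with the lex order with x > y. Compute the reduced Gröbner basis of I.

G = {x + \tfrac{1}{3}y^{2} - 1, y^{4} - \tfrac{24}{7}y^{3} - 3y^{2} + \tfrac{36}{7}y}

The reduced Gröbner basis is the canonical form of the ideal for this ordering.

f_1 = 7x^{2} + 8xy - 7x - 4y, LT = x^{2}.
f_2 = -3x - y^{2} + 3, LT = x.

S(f_1,f_2): lcm = x^{2}. S = -\tfrac{1}{3}xy^{2} + \tfrac{8}{7}xy - \tfrac{4}{7}y.
  leading term xy^{2}: subtract (\tfrac{1}{9}y^{2})·f_2 from -\tfrac{1}{3}xy^{2} + \tfrac{8}{7}xy - \tfrac{4}{7}y → \tfrac{8}{7}xy + \tfrac{1}{9}y^{4} - \tfrac{1}{3}y^{2} - \tfrac{4}{7}y
  leading term xy: subtract (-\tfrac{8}{21}y)·f_2 from \tfrac{8}{7}xy + \tfrac{1}{9}y^{4} - \tfrac{1}{3}y^{2} - \tfrac{4}{7}y → \tfrac{1}{9}y^{4} - \tfrac{8}{21}y^{3} - \tfrac{1}{3}y^{2} + \tfrac{4}{7}y
  leading term y^{4}: no divisor's leading term divides it; move \tfrac{1}{9}y^{4} to the remainder.
  leading term y^{3}: no divisor's leading term divides it; move -\tfrac{8}{21}y^{3} to the remainder.
  leading term y^{2}: no divisor's leading term divides it; move -\tfrac{1}{3}y^{2} to the remainder.
  leading term y: no divisor's leading term divides it; move \tfrac{4}{7}y to the remainder.
  remainder \tfrac{1}{9}y^{4} - \tfrac{8}{21}y^{3} - \tfrac{1}{3}y^{2} + \tfrac{4}{7}y ≠ 0; add g_3 = \tfrac{1}{9}y^{4} - \tfrac{8}{21}y^{3} - \tfrac{1}{3}y^{2} + \tfrac{4}{7}y to the basis.

The other S-polynomials (S(f_1,g_3), S(f_2,g_3)) all reduce to 0 modulo the current basis, so we have a Gröbner basis.
Inter-reduce: drop elements whose leading term is divisible by another's, tail-reduce, and make monic.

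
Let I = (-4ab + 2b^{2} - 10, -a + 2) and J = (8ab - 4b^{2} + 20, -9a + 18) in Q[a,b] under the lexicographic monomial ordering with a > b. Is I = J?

Two ideals are equal iff their reduced Gröbner bases coincide (the reduced basis is unique for a fixed ordering).
Buchberger on the first generating set:
f_1 = -4ab + 2b^{2} - 10, LT = ab.
f_2 = -a + 2, LT = a.

S(f_1,f_2): lcm = ab. S = -\tfrac{1}{2}b^{2} + 2b + \tfrac{5}{2}.
  leading term b^{2}: no divisor's leading term divides it; move -\tfrac{1}{2}b^{2} to the remainder.
  leading term b: no divisor's leading term divides it; move 2b to the remainder.
  leading term 1: no divisor's leading term divides it; move \tfrac{5}{2} to the remainder.
  remainder -\tfrac{1}{2}b^{2} + 2b + \tfrac{5}{2} ≠ 0; add g_3 = -\tfrac{1}{2}b^{2} + 2b + \tfrac{5}{2} to the basis.

S(f_1,g_3): lcm = ab^{2}. S = 4ab + 5a - \tfrac{1}{2}b^{3} + \tfrac{5}{2}b.
  leading term ab: subtract (-1)·f_1 from 4ab + 5a - \tfrac{1}{2}b^{3} + \tfrac{5}{2}b → 5a - \tfrac{1}{2}b^{3} + 2b^{2} + \tfrac{5}{2}b - 10
  leading term a: subtract (-5)·f_2 from 5a - \tfrac{1}{2}b^{3} + 2b^{2} + \tfrac{5}{2}b - 10 → -\tfrac{1}{2}b^{3} + 2b^{2} + \tfrac{5}{2}b
  leading term b^{3}: subtract (b)·g_3 from -\tfrac{1}{2}b^{3} + 2b^{2} + \tfrac{5}{2}b → 0
  remainder 0.

S(f_2,g_3): leading monomials are coprime, so the S-polynomial reduces to 0 (Buchberger's first criterion).
Every S-polynomial of the final basis reduces to 0, so we have a Gröbner basis.
Inter-reduce: drop elements whose leading term is divisible by another's, tail-reduce, and make monic.
Reduced Gröbner basis: {a - 2, b^{2} - 4b - 5}.

Buchberger on the second generating set:
h_1 = 8ab - 4b^{2} + 20, LT = ab.
h_2 = -9a + 18, LT = a.

S(h_1,h_2): lcm = ab. S = -\tfrac{1}{2}b^{2} + 2b + \tfrac{5}{2}.
  leading term b^{2}: no divisor's leading term divides it; move -\tfrac{1}{2}b^{2} to the remainder.
  leading term b: no divisor's leading term divides it; move 2b to the remainder.
  leading term 1: no divisor's leading term divides it; move \tfrac{5}{2} to the remainder.
  remainder -\tfrac{1}{2}b^{2} + 2b + \tfrac{5}{2} ≠ 0; add k_3 = -\tfrac{1}{2}b^{2} + 2b + \tfrac{5}{2} to the basis.

S(h_1,k_3): lcm = ab^{2}. S = 4ab + 5a - \tfrac{1}{2}b^{3} + \tfrac{5}{2}b.
  leading term ab: subtract (\tfrac{1}{2})·h_1 from 4ab + 5a - \tfrac{1}{2}b^{3} + \tfrac{5}{2}b → 5a - \tfrac{1}{2}b^{3} + 2b^{2} + \tfrac{5}{2}b - 10
  leading term a: subtract (-\tfrac{5}{9})·h_2 from 5a - \tfrac{1}{2}b^{3} + 2b^{2} + \tfrac{5}{2}b - 10 → -\tfrac{1}{2}b^{3} + 2b^{2} + \tfrac{5}{2}b
  leading term b^{3}: subtract (b)·k_3 from -\tfrac{1}{2}b^{3} + 2b^{2} + \tfrac{5}{2}b → 0
  remainder 0.

S(h_2,k_3): leading monomials are coprime, so the S-polynomial reduces to 0 (Buchberger's first criterion).
Every S-polynomial of the final basis reduces to 0, so we have a Gröbner basis.
Inter-reduce: drop elements whose leading term is divisible by another's, tail-reduce, and make monic.
Reduced Gröbner basis: {a - 2, b^{2} - 4b - 5}.

Same reduced basis, so the two generating sets span the same ideal.
The choice of monomial ordering does not affect the verdict — as long as both bases are computed under the same ordering, their equality decides ideal equality.

Yes, the ideals are equal.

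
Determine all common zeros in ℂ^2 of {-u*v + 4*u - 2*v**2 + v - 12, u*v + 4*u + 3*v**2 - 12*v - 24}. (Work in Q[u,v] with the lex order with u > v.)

{(3, -1), (-63/2 + 21*sqrt(13)/2, 16 - 4*sqrt(13)), (-21*sqrt(13)/2 - 63/2, 4*sqrt(13) + 16)}

Compute a lex Gröbner basis by Buchberger's algorithm.
f_1 = -u*v + 4*u - 2*v**2 + v - 12, LT = u*v.
f_2 = u*v + 4*u + 3*v**2 - 12*v - 24, LT = u*v.

S(f_1,f_2): lcm = u*v. S = -8*u - v**2 + 11*v + 36.
  leading term u: no divisor's leading term divides it; move -8*u to the remainder.
  leading term v**2: no divisor's leading term divides it; move -v**2 to the remainder.
  leading term v: no divisor's leading term divides it; move 11*v to the remainder.
  leading term 1: no divisor's leading term divides it; move 36 to the remainder.
  remainder -8*u - v**2 + 11*v + 36 ≠ 0; add h_3 = -8*u - v**2 + 11*v + 36 to the basis.

S(f_1,h_3): lcm = u*v. S = -4*u - 1/8*v**3 + 27/8*v**2 + 7/2*v + 12.
  leading term u: subtract (1/2)·h_3 from -4*u - 1/8*v**3 + 27/8*v**2 + 7/2*v + 12 → -1/8*v**3 + 31/8*v**2 - 2*v - 6
  leading term v**3: no divisor's leading term divides it; move -1/8*v**3 to the remainder.
  leading term v**2: no divisor's leading term divides it; move 31/8*v**2 to the remainder.
  leading term v: no divisor's leading term divides it; move -2*v to the remainder.
  leading term 1: no divisor's leading term divides it; move -6 to the remainder.
  remainder -1/8*v**3 + 31/8*v**2 - 2*v - 6 ≠ 0; add h_4 = -1/8*v**3 + 31/8*v**2 - 2*v - 6 to the basis.

S(f_2,h_3): lcm = u*v. S = 4*u - 1/8*v**3 + 35/8*v**2 - 15/2*v - 24.
  leading term u: subtract (-1/2)·h_3 from 4*u - 1/8*v**3 + 35/8*v**2 - 15/2*v - 24 → -1/8*v**3 + 31/8*v**2 - 2*v - 6
  leading term v**3: subtract (1)·h_4 from -1/8*v**3 + 31/8*v**2 - 2*v - 6 → 0
  remainder 0.

S(f_1,h_4): lcm = u*v**3. S = 27*u*v**2 - 16*u*v - 48*u + 2*v**4 - v**3 + 12*v**2.
  leading term u*v**2: subtract (-27*v)·f_1 from 27*u*v**2 - 16*u*v - 48*u + 2*v**4 - v**3 + 12*v**2 → 92*u*v - 48*u + 2*v**4 - 55*v**3 + 39*v**2 - 324*v
  leading term u*v: subtract (-92)·f_1 from 92*u*v - 48*u + 2*v**4 - 55*v**3 + 39*v**2 - 324*v → 320*u + 2*v**4 - 55*v**3 - 145*v**2 - 232*v - 1104
  leading term u: subtract (-40)·h_3 from 320*u + 2*v**4 - 55*v**3 - 145*v**2 - 232*v - 1104 → 2*v**4 - 55*v**3 - 185*v**2 + 208*v + 336
  leading term v**4: subtract (-16*v)·h_4 from 2*v**4 - 55*v**3 - 185*v**2 + 208*v + 336 → 7*v**3 - 217*v**2 + 112*v + 336
  leading term v**3: subtract (-56)·h_4 from 7*v**3 - 217*v**2 + 112*v + 336 → 0
  remainder 0.

S(f_2,h_4): lcm = u*v**3. S = 35*u*v**2 - 16*u*v - 48*u + 3*v**4 - 12*v**3 - 24*v**2.
  leading term u*v**2: subtract (-35*v)·f_1 from 35*u*v**2 - 16*u*v - 48*u + 3*v**4 - 12*v**3 - 24*v**2 → 124*u*v - 48*u + 3*v**4 - 82*v**3 + 11*v**2 - 420*v
  leading term u*v: subtract (-124)·f_1 from 124*u*v - 48*u + 3*v**4 - 82*v**3 + 11*v**2 - 420*v → 448*u + 3*v**4 - 82*v**3 - 237*v**2 - 296*v - 1488
  leading term u: subtract (-56)·h_3 from 448*u + 3*v**4 - 82*v**3 - 237*v**2 - 296*v - 1488 → 3*v**4 - 82*v**3 - 293*v**2 + 320*v + 528
  leading term v**4: subtract (-24*v)·h_4 from 3*v**4 - 82*v**3 - 293*v**2 + 320*v + 528 → 11*v**3 - 341*v**2 + 176*v + 528
  leading term v**3: subtract (-88)·h_4 from 11*v**3 - 341*v**2 + 176*v + 528 → 0
  remainder 0.

S(h_3,h_4): leading monomials are coprime, so the S-polynomial reduces to 0 (Buchberger's first criterion).
Every S-polynomial of the final basis reduces to 0, so we have a Gröbner basis.
Inter-reduce: drop elements whose leading term is divisible by another's, tail-reduce, and make monic.
Reduced Gröbner basis: {u + 1/8*v**2 - 11/8*v - 9/2, v**3 - 31*v**2 + 16*v + 48}.

Elimination: the polynomial v**3 - 31*v**2 + 16*v + 48 lies in the elimination ideal for v, so v ∈ {-1, 16 - 4*sqrt(13), 4*sqrt(13) + 16}. For each such v, the remaining basis elements (now univariate) give the rest of the solution.
  v = -1: the earlier basis element becomes u - 3 = 0, giving u = 3 — point (3, -1).
  v = 16 - 4*sqrt(13): the earlier basis element becomes u - 21*sqrt(13)/2 + 63/2 = 0, giving u = -63/2 + 21*sqrt(13)/2 — point (-63/2 + 21*sqrt(13)/2, 16 - 4*sqrt(13)).
  v = 4*sqrt(13) + 16: the earlier basis element becomes u + 63/2 + 21*sqrt(13)/2 = 0, giving u = -21*sqrt(13)/2 - 63/2 — point (-21*sqrt(13)/2 - 63/2, 4*sqrt(13) + 16).
Each listed point satisfies every original equation (direct substitution).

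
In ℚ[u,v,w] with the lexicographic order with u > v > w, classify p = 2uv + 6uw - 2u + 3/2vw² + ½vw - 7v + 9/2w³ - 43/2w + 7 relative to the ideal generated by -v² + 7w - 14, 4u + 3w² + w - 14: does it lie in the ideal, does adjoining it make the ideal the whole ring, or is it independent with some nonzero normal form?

First compute the reduced Gröbner basis of I by Buchberger's algorithm.
f_1 = -v² + 7w - 14, LT = v².
f_2 = 4u + 3w² + w - 14, LT = u.

S(f_1,f_2): leading monomials are coprime, so the S-polynomial reduces to 0 (Buchberger's first criterion).
Every S-polynomial of the final basis reduces to 0, so we have a Gröbner basis.
Inter-reduce: drop elements whose leading term is divisible by another's, tail-reduce, and make monic.
Reduced Gröbner basis: {u + ¾w² + ¼w - 7/2, v² - 7w + 14}.
Label its elements g_1 = u + ¾w² + ¼w - 7/2, g_2 = v² - 7w + 14.

Reduce p = 2uv + 6uw - 2u + 3/2vw² + ½vw - 7v + 9/2w³ - 43/2w + 7 modulo G:
  leading term uv: subtract (2v)·g_1 from 2uv + 6uw - 2u + 3/2vw² + ½vw - 7v + 9/2w³ - 43/2w + 7 → 6uw - 2u + 9/2w³ - 43/2w + 7
  leading term uw: subtract (6w)·g_1 from 6uw - 2u + 9/2w³ - 43/2w + 7 → -2u - 3/2w² - ½w + 7
  leading term u: subtract (-2)·g_1 from -2u - 3/2w² - ½w + 7 → 0
  normal form = 0.
Since the normal form is 0, p ∈ I.

Ideal membership is decidable via reduction modulo a Gröbner basis.

2uv + 6uw - 2u + 3/2vw² + ½vw - 7v + 9/2w³ - 43/2w + 7 lies in I (it reduces to 0).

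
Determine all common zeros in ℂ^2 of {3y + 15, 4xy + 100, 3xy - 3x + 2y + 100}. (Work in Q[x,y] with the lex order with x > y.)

{(5, -5)}

Compute a lex Gröbner basis by Buchberger's algorithm.
f_1 = 3y + 15, LT = y.
f_2 = 4xy + 100, LT = xy.
f_3 = 3xy - 3x + 2y + 100, LT = xy.

S(f_1,f_2): lcm = xy. S = 5x - 25.
  leading term x: no divisor's leading term divides it; move 5x to the remainder.
  leading term 1: no divisor's leading term divides it; move -25 to the remainder.
  remainder 5x - 25 ≠ 0; add h_4 = 5x - 25 to the basis.

S(f_1,f_3): lcm = xy. S = 6x - \tfrac{2}{3}y - \tfrac{100}{3}.
  leading term x: subtract (\tfrac{6}{5})·h_4 from 6x - \tfrac{2}{3}y - \tfrac{100}{3} → -\tfrac{2}{3}y - \tfrac{10}{3}
  leading term y: subtract (-\tfrac{2}{9})·f_1 from -\tfrac{2}{3}y - \tfrac{10}{3} → 0
  remainder 0.

S(f_2,f_3): lcm = xy. S = x - \tfrac{2}{3}y - \tfrac{25}{3}.
  leading term x: subtract (\tfrac{1}{5})·h_4 from x - \tfrac{2}{3}y - \tfrac{25}{3} → -\tfrac{2}{3}y - \tfrac{10}{3}
  leading term y: subtract (-\tfrac{2}{9})·f_1 from -\tfrac{2}{3}y - \tfrac{10}{3} → 0
  remainder 0.

S(f_1,h_4): leading monomials are coprime, so the S-polynomial reduces to 0 (Buchberger's first criterion).
S(f_2,h_4): lcm = xy. S = 5y + 25.
  leading term y: subtract (\tfrac{5}{3})·f_1 from 5y + 25 → 0
  remainder 0.

S(f_3,h_4): lcm = xy. S = -x + \tfrac{17}{3}y + \tfrac{100}{3}.
  leading term x: subtract (-\tfrac{1}{5})·h_4 from -x + \tfrac{17}{3}y + \tfrac{100}{3} → \tfrac{17}{3}y + \tfrac{85}{3}
  leading term y: subtract (\tfrac{17}{9})·f_1 from \tfrac{17}{3}y + \tfrac{85}{3} → 0
  remainder 0.

Every S-polynomial of the final basis reduces to 0, so we have a Gröbner basis.
Inter-reduce: drop elements whose leading term is divisible by another's, tail-reduce, and make monic.
Reduced Gröbner basis: {x - 5, y + 5}.

Elimination: the polynomial y + 5 lies in the elimination ideal for y, so y ∈ {-5}. For each such y, the remaining basis elements (now univariate) give the rest of the solution.
  y = -5: the earlier basis element becomes x - 5 = 0, giving x = 5 — point (5, -5).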